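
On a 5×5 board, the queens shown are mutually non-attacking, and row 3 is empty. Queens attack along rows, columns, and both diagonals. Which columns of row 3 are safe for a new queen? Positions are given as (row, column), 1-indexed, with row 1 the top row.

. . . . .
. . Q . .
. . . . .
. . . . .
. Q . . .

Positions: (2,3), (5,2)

(2,3) attacks row 3 at column 3 and diagonals 2, 4.
(5,2) attacks row 3 at column 2 and diagonals 4.
Attacked columns: {2, 3, 4}. Safe: {1, 5}.

columns 1, 5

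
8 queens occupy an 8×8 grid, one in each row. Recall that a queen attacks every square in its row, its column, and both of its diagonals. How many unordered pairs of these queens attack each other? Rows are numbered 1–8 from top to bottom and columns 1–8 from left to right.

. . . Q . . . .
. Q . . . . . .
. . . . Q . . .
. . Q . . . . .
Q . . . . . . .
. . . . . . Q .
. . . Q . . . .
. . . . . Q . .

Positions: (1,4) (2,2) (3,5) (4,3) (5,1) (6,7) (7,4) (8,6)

Same column: (1,4)–(7,4) (column 4).
Total attacking pairs: 1.

1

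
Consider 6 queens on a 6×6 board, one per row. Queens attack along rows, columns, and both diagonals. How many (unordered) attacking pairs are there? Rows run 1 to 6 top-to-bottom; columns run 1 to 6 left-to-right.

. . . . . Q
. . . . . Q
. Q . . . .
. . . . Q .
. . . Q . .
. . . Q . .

4

Same column: (1,6)–(2,6) (column 6); (5,4)–(6,4) (column 4).
Same diagonal: (3,2)–(5,4) (|3−5| = |2−4| = 2); (4,5)–(5,4) (|4−5| = |5−4| = 1).
Total attacking pairs: 4.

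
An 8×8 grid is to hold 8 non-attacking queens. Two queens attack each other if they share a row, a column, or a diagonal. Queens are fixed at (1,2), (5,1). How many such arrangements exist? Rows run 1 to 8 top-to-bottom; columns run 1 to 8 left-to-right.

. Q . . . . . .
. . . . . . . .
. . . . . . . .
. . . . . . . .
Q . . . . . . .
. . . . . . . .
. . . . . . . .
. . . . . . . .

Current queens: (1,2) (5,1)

Branch on row 2: col 5 → 1; col 6 → 1; col 7 → 1; col 8 → 0.
Sum: 1 + 1 + 1 + 0 = 3.

3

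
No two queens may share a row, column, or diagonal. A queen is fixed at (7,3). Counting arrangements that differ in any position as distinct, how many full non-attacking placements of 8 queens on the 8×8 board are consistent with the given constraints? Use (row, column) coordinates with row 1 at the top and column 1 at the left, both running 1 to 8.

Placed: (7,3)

Branch on row 1: col 1 → 0; col 2 → 1; col 4 → 6; col 5 → 3; col 6 → 0; col 7 → 3; col 8 → 1.
Sum: 0 + 1 + 6 + 3 + 0 + 3 + 1 = 14.

14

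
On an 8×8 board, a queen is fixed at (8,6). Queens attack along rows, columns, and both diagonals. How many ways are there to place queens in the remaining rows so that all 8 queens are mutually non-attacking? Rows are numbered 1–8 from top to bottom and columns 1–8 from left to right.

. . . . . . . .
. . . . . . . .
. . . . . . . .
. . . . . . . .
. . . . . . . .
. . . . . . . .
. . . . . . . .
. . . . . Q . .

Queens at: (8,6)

16

Branch on row 1: col 1 → 0; col 2 → 0; col 3 → 5; col 4 → 4; col 5 → 3; col 7 → 2; col 8 → 2.
Sum: 0 + 0 + 5 + 4 + 3 + 2 + 2 = 16.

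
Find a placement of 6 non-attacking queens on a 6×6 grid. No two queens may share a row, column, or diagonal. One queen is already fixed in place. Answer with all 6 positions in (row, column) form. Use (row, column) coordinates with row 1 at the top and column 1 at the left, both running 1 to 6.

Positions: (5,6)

(1,4) (2,1) (3,5) (4,2) (5,6) (6,3)

Row 1: attacked by (5,6)→{2,6}. Safe: 1, 3, 4, 5. Place at column 4.
Row 2: attacked by (1,4)→{3,4,5}; (5,6)→{3,6}. Safe: 1, 2. Place at column 1.
Row 3: attacked by (1,4)→{2,4,6}; (2,1)→{1,2}; (5,6)→{4,6}. Safe: 3, 5. Place at column 5.
Row 4: attacked by (1,4)→{1,4}; (2,1)→{1,3}; (3,5)→{4,5,6}; (5,6)→{5,6}. Safe: 2. Place at column 2.
Row 6: attacked by (1,4)→{4}; (2,1)→{1,5}; (3,5)→{2,5}; (4,2)→{2,4}; (5,6)→{5,6}. Safe: 3. Place at column 3.
Columns [4, 1, 5, 2, 6, 3], r−c [-3, 1, -2, 2, -1, 3], r+c [5, 3, 8, 6, 11, 9] are all distinct, so no two queens attack.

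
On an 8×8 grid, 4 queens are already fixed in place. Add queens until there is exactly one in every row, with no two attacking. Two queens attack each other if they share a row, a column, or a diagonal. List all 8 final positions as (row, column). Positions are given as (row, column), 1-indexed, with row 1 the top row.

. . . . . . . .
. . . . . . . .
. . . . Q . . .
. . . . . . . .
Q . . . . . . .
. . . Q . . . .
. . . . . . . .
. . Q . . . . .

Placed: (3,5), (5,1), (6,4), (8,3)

(1,2) (2,7) (3,5) (4,8) (5,1) (6,4) (7,6) (8,3)

Row 1: attacked by (3,5)→{3,5,7}; (5,1)→{1,5}; (6,4)→{4}; (8,3)→{3}. Safe: 2, 6, 8. Place at column 2.
Row 2: attacked by (1,2)→{1,2,3}; (3,5)→{4,5,6}; (5,1)→{1,4}; (6,4)→{4,8}; (8,3)→{3}. Safe: 7. Place at column 7.
Row 4: attacked by (1,2)→{2,5}; (2,7)→{5,7}; (3,5)→{4,5,6}; (5,1)→{1,2}; (6,4)→{2,4,6}; (8,3)→{3,7}. Safe: 8. Place at column 8.
Row 7: attacked by (1,2)→{2,8}; (2,7)→{2,7}; (3,5)→{1,5}; (4,8)→{5,8}; (5,1)→{1,3}; (6,4)→{3,4,5}; (8,3)→{2,3,4}. Safe: 6. Place at column 6.
Columns [2, 7, 5, 8, 1, 4, 6, 3], r−c [-1, -5, -2, -4, 4, 2, 1, 5], r+c [3, 9, 8, 12, 6, 10, 13, 11] are all distinct, so no two queens attack.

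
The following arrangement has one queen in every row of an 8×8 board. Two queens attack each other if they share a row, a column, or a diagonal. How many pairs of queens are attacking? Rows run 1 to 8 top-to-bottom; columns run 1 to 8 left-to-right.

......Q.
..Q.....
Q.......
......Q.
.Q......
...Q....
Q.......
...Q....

Same column: (1,7)–(4,7) (column 7); (3,1)–(7,1) (column 1); (6,4)–(8,4) (column 4).
Same diagonal: (1,7)–(7,1) (|1−7| = |7−1| = 6); (3,1)–(6,4) (|3−6| = |1−4| = 3).
Total attacking pairs: 5.

5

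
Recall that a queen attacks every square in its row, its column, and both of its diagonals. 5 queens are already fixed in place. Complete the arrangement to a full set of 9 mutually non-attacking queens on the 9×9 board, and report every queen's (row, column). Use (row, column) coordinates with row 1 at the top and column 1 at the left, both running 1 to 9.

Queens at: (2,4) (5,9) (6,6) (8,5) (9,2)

(1,7) (2,4) (3,1) (4,3) (5,9) (6,6) (7,8) (8,5) (9,2)

Row 1: attacked by (2,4)→{3,4,5}; (5,9)→{5,9}; (6,6)→{1,6}; (8,5)→{5}; (9,2)→{2}. Safe: 7, 8. Place at column 7.
Row 3: attacked by (1,7)→{5,7,9}; (2,4)→{3,4,5}; (5,9)→{7,9}; (6,6)→{3,6,9}; (8,5)→{5}; (9,2)→{2,8}. Safe: 1. Place at column 1.
Row 4: attacked by (1,7)→{4,7}; (2,4)→{2,4,6}; (3,1)→{1,2}; (5,9)→{8,9}; (6,6)→{4,6,8}; (8,5)→{1,5,9}; (9,2)→{2,7}. Safe: 3. Place at column 3.
Row 7: attacked by (1,7)→{1,7}; (2,4)→{4,9}; (3,1)→{1,5}; (4,3)→{3,6}; (5,9)→{7,9}; (6,6)→{5,6,7}; (8,5)→{4,5,6}; (9,2)→{2,4}. Safe: 8. Place at column 8.
Columns [7, 4, 1, 3, 9, 6, 8, 5, 2], r−c [-6, -2, 2, 1, -4, 0, -1, 3, 7], r+c [8, 6, 4, 7, 14, 12, 15, 13, 11] are all distinct, so no two queens attack.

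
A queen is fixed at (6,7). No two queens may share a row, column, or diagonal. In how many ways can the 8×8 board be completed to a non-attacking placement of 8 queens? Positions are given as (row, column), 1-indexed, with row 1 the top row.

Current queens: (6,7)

Branch on row 1: col 1 → 1; col 3 → 4; col 4 → 3; col 5 → 3; col 6 → 2; col 8 → 1.
Sum: 1 + 4 + 3 + 3 + 2 + 1 = 14.

14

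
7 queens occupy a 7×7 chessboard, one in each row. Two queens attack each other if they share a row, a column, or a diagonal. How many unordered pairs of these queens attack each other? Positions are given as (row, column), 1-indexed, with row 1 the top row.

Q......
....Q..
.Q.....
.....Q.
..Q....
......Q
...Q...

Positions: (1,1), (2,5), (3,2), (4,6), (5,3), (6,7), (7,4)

All columns are distinct and no two queens satisfy |Δrow| = |Δcol|, so no pair attacks.

0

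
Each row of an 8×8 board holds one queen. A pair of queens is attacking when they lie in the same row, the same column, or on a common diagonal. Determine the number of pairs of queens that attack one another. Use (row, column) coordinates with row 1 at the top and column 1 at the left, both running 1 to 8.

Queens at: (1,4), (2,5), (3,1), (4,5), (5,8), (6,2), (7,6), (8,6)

7

Same column: (2,5)–(4,5) (column 5); (7,6)–(8,6) (column 6).
Same diagonal: (1,4)–(2,5) (|1−2| = |4−5| = 1); (1,4)–(5,8) (|1−5| = |4−8| = 4); (2,5)–(5,8) (|2−5| = |5−8| = 3); (3,1)–(8,6) (|3−8| = |1−6| = 5); (5,8)–(7,6) (|5−7| = |8−6| = 2).
Total attacking pairs: 7.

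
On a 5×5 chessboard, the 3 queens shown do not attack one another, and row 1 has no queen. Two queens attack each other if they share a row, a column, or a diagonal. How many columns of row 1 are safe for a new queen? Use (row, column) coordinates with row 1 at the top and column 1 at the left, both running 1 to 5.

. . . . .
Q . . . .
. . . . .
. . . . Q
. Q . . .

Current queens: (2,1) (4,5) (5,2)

2

(2,1) attacks row 1 at column 1 and diagonals 2.
(4,5) attacks row 1 at column 5 and diagonals 2.
(5,2) attacks row 1 at column 2.
Attacked columns: {1, 2, 5}. Safe: {3, 4}.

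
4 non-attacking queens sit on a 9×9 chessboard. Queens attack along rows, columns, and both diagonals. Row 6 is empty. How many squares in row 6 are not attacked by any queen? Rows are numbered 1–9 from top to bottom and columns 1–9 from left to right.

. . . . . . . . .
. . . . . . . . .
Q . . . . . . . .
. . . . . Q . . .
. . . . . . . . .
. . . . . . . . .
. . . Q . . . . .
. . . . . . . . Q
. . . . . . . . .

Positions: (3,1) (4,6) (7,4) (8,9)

(3,1) attacks row 6 at column 1 and diagonals 4.
(4,6) attacks row 6 at column 6 and diagonals 4, 8.
(7,4) attacks row 6 at column 4 and diagonals 3, 5.
(8,9) attacks row 6 at column 9 and diagonals 7.
Attacked columns: {1, 3, 4, 5, 6, 7, 8, 9}. Safe: {2}.

1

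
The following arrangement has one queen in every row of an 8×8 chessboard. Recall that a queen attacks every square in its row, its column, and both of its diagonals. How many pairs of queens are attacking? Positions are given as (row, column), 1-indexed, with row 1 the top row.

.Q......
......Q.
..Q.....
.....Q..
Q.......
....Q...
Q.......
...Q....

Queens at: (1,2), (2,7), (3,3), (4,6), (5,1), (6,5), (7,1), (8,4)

Same column: (5,1)–(7,1) (column 1).
Same diagonal: (3,3)–(5,1) (|3−5| = |3−1| = 2); (5,1)–(8,4) (|5−8| = |1−4| = 3).
Total attacking pairs: 3.

3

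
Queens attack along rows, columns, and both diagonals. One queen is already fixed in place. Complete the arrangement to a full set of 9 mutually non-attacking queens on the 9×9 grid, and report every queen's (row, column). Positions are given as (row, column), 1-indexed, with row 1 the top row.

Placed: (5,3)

Row 1: attacked by (5,3)→{3,7}. Safe: 1, 2, 4, 5, 6, 8, 9. Place at column 5.
Row 2: attacked by (1,5)→{4,5,6}; (5,3)→{3,6}. Safe: 1, 2, 7, 8, 9. Place at column 7.
Row 3: attacked by (1,5)→{3,5,7}; (2,7)→{6,7,8}; (5,3)→{1,3,5}. Safe: 2, 4, 9. Place at column 4.
Row 4: attacked by (1,5)→{2,5,8}; (2,7)→{5,7,9}; (3,4)→{3,4,5}; (5,3)→{2,3,4}. Safe: 1, 6. Place at column 1.
Row 6: attacked by (1,5)→{5}; (2,7)→{3,7}; (3,4)→{1,4,7}; (4,1)→{1,3}; (5,3)→{2,3,4}. Safe: 6, 8, 9. Place at column 8.
Row 7: attacked by (1,5)→{5}; (2,7)→{2,7}; (3,4)→{4,8}; (4,1)→{1,4}; (5,3)→{1,3,5}; (6,8)→{7,8,9}. Safe: 6. Place at column 6.
Row 8: attacked by (1,5)→{5}; (2,7)→{1,7}; (3,4)→{4,9}; (4,1)→{1,5}; (5,3)→{3,6}; (6,8)→{6,8}; (7,6)→{5,6,7}. Safe: 2. Place at column 2.
Row 9: attacked by (1,5)→{5}; (2,7)→{7}; (3,4)→{4}; (4,1)→{1,6}; (5,3)→{3,7}; (6,8)→{5,8}; (7,6)→{4,6,8}; (8,2)→{1,2,3}. Safe: 9. Place at column 9.
Columns [5, 7, 4, 1, 3, 8, 6, 2, 9], r−c [-4, -5, -1, 3, 2, -2, 1, 6, 0], r+c [6, 9, 7, 5, 8, 14, 13, 10, 18] are all distinct, so no two queens attack.

(1,5) (2,7) (3,4) (4,1) (5,3) (6,8) (7,6) (8,2) (9,9)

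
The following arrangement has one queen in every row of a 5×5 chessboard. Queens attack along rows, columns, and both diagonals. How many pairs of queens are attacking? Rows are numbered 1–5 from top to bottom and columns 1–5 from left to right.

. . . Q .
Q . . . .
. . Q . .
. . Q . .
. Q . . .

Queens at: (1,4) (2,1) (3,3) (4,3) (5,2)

3

Same column: (3,3)–(4,3) (column 3).
Same diagonal: (2,1)–(4,3) (|2−4| = |1−3| = 2); (4,3)–(5,2) (|4−5| = |3−2| = 1).
Total attacking pairs: 3.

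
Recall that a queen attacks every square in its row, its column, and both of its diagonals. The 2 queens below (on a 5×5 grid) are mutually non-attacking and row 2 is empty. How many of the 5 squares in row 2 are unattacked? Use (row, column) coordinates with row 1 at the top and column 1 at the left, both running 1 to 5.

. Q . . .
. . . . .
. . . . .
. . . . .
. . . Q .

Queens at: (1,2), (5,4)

1

(1,2) attacks row 2 at column 2 and diagonals 1, 3.
(5,4) attacks row 2 at column 4 and diagonals 1.
Attacked columns: {1, 2, 3, 4}. Safe: {5}.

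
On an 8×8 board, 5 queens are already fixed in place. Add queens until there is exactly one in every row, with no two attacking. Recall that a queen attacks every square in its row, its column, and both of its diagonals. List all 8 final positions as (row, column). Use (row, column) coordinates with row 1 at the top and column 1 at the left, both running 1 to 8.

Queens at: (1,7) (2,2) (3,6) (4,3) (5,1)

(1,7) (2,2) (3,6) (4,3) (5,1) (6,4) (7,8) (8,5)

Row 6: attacked by (1,7)→{2,7}; (2,2)→{2,6}; (3,6)→{3,6}; (4,3)→{1,3,5}; (5,1)→{1,2}. Safe: 4, 8. Place at column 4.
Row 7: attacked by (1,7)→{1,7}; (2,2)→{2,7}; (3,6)→{2,6}; (4,3)→{3,6}; (5,1)→{1,3}; (6,4)→{3,4,5}. Safe: 8. Place at column 8.
Row 8: attacked by (1,7)→{7}; (2,2)→{2,8}; (3,6)→{1,6}; (4,3)→{3,7}; (5,1)→{1,4}; (6,4)→{2,4,6}; (7,8)→{7,8}. Safe: 5. Place at column 5.
Columns [7, 2, 6, 3, 1, 4, 8, 5], r−c [-6, 0, -3, 1, 4, 2, -1, 3], r+c [8, 4, 9, 7, 6, 10, 15, 13] are all distinct, so no two queens attack.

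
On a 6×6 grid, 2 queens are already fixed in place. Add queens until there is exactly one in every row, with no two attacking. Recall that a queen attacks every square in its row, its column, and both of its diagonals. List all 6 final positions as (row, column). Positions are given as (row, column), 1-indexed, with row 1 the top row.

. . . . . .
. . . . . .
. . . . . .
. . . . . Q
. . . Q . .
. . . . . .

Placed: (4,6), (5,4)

Row 1: attacked by (4,6)→{3,6}; (5,4)→{4}. Safe: 1, 2, 5. Place at column 5.
Row 2: attacked by (1,5)→{4,5,6}; (4,6)→{4,6}; (5,4)→{1,4}. Safe: 2, 3. Place at column 3.
Row 3: attacked by (1,5)→{3,5}; (2,3)→{2,3,4}; (4,6)→{5,6}; (5,4)→{2,4,6}. Safe: 1. Place at column 1.
Row 6: attacked by (1,5)→{5}; (2,3)→{3}; (3,1)→{1,4}; (4,6)→{4,6}; (5,4)→{3,4,5}. Safe: 2. Place at column 2.
Columns [5, 3, 1, 6, 4, 2], r−c [-4, -1, 2, -2, 1, 4], r+c [6, 5, 4, 10, 9, 8] are all distinct, so no two queens attack.

(1,5) (2,3) (3,1) (4,6) (5,4) (6,2)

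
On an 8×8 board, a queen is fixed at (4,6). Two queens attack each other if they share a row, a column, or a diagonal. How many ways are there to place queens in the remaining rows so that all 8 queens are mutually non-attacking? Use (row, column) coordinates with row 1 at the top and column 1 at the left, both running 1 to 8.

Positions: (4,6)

Branch on row 1: col 1 → 2; col 2 → 1; col 4 → 1; col 5 → 6; col 7 → 1; col 8 → 1.
Sum: 2 + 1 + 1 + 6 + 1 + 1 = 12.

12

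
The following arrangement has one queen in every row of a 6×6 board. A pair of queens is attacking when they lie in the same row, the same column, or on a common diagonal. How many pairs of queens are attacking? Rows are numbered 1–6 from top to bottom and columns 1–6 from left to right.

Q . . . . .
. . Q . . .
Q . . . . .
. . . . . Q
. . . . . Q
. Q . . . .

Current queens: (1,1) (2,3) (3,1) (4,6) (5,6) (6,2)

Same column: (1,1)–(3,1) (column 1); (4,6)–(5,6) (column 6).
Same diagonal: (2,3)–(5,6) (|2−5| = |3−6| = 3).
Total attacking pairs: 3.

3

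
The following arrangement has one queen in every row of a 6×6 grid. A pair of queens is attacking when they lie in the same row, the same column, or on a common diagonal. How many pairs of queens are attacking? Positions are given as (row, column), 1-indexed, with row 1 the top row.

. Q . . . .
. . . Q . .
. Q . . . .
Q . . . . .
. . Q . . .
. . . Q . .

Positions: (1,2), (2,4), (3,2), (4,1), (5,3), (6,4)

4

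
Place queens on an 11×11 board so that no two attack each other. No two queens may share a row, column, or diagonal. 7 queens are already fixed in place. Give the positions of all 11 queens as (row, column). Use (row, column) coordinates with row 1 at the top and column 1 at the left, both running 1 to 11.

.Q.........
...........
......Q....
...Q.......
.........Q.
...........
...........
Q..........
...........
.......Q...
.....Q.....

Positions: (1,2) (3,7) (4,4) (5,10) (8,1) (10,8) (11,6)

(1,2) (2,11) (3,7) (4,4) (5,10) (6,5) (7,9) (8,1) (9,3) (10,8) (11,6)

Row 2: attacked by (1,2)→{1,2,3}; (3,7)→{6,7,8}; (4,4)→{2,4,6}; (5,10)→{7,10}; (8,1)→{1,7}; (10,8)→{8}; (11,6)→{6}. Safe: 5, 9, 11. Place at column 11.
Row 6: attacked by (1,2)→{2,7}; (2,11)→{7,11}; (3,7)→{4,7,10}; (4,4)→{2,4,6}; (5,10)→{9,10,11}; (8,1)→{1,3}; (10,8)→{4,8}; (11,6)→{1,6,11}. Safe: 5. Place at column 5.
Row 7: attacked by (1,2)→{2,8}; (2,11)→{6,11}; (3,7)→{3,7,11}; (4,4)→{1,4,7}; (5,10)→{8,10}; (6,5)→{4,5,6}; (8,1)→{1,2}; (10,8)→{5,8,11}; (11,6)→{2,6,10}. Safe: 9. Place at column 9.
Row 9: attacked by (1,2)→{2,10}; (2,11)→{4,11}; (3,7)→{1,7}; (4,4)→{4,9}; (5,10)→{6,10}; (6,5)→{2,5,8}; (7,9)→{7,9,11}; (8,1)→{1,2}; (10,8)→{7,8,9}; (11,6)→{4,6,8}. Safe: 3. Place at column 3.
Columns [2, 11, 7, 4, 10, 5, 9, 1, 3, 8, 6], r−c [-1, -9, -4, 0, -5, 1, -2, 7, 6, 2, 5], r+c [3, 13, 10, 8, 15, 11, 16, 9, 12, 18, 17] are all distinct, so no two queens attack.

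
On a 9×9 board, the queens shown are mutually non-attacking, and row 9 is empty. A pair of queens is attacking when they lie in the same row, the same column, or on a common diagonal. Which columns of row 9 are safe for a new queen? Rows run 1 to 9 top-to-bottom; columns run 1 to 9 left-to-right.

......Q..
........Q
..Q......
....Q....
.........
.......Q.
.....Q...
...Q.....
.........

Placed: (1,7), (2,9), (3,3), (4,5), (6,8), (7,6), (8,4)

(1,7) attacks row 9 at column 7.
(2,9) attacks row 9 at column 9 and diagonals 2.
(3,3) attacks row 9 at column 3 and diagonals 9.
(4,5) attacks row 9 at column 5.
(6,8) attacks row 9 at column 8 and diagonals 5.
(7,6) attacks row 9 at column 6 and diagonals 4, 8.
(8,4) attacks row 9 at column 4 and diagonals 3, 5.
Attacked columns: {2, 3, 4, 5, 6, 7, 8, 9}. Safe: {1}.

columns 1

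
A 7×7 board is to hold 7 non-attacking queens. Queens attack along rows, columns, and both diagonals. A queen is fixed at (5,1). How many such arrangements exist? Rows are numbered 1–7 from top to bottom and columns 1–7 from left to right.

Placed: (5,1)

6

Branch on row 1: col 2 → 2; col 3 → 1; col 4 → 0; col 6 → 2; col 7 → 1.
Sum: 2 + 1 + 0 + 2 + 1 = 6.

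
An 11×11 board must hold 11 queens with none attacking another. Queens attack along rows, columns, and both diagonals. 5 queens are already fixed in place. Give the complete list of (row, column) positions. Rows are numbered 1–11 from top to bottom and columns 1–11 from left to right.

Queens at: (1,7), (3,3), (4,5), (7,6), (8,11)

(1,7) (2,9) (3,3) (4,5) (5,2) (6,10) (7,6) (8,11) (9,1) (10,8) (11,4)

Row 2: attacked by (1,7)→{6,7,8}; (3,3)→{2,3,4}; (4,5)→{3,5,7}; (7,6)→{1,6,11}; (8,11)→{5,11}. Safe: 9, 10. Place at column 9.
Row 5: attacked by (1,7)→{3,7,11}; (2,9)→{6,9}; (3,3)→{1,3,5}; (4,5)→{4,5,6}; (7,6)→{4,6,8}; (8,11)→{8,11}. Safe: 2, 10. Place at column 2.
Row 6: attacked by (1,7)→{2,7}; (2,9)→{5,9}; (3,3)→{3,6}; (4,5)→{3,5,7}; (5,2)→{1,2,3}; (7,6)→{5,6,7}; (8,11)→{9,11}. Safe: 4, 8, 10. Place at column 10.
Row 9: attacked by (1,7)→{7}; (2,9)→{2,9}; (3,3)→{3,9}; (4,5)→{5,10}; (5,2)→{2,6}; (6,10)→{7,10}; (7,6)→{4,6,8}; (8,11)→{10,11}. Safe: 1. Place at column 1.
Row 10: attacked by (1,7)→{7}; (2,9)→{1,9}; (3,3)→{3,10}; (4,5)→{5,11}; (5,2)→{2,7}; (6,10)→{6,10}; (7,6)→{3,6,9}; (8,11)→{9,11}; (9,1)→{1,2}. Safe: 4, 8. Place at column 8.
Row 11: attacked by (1,7)→{7}; (2,9)→{9}; (3,3)→{3,11}; (4,5)→{5}; (5,2)→{2,8}; (6,10)→{5,10}; (7,6)→{2,6,10}; (8,11)→{8,11}; (9,1)→{1,3}; (10,8)→{7,8,9}. Safe: 4. Place at column 4.
Columns [7, 9, 3, 5, 2, 10, 6, 11, 1, 8, 4], r−c [-6, -7, 0, -1, 3, -4, 1, -3, 8, 2, 7], r+c [8, 11, 6, 9, 7, 16, 13, 19, 10, 18, 15] are all distinct, so no two queens attack.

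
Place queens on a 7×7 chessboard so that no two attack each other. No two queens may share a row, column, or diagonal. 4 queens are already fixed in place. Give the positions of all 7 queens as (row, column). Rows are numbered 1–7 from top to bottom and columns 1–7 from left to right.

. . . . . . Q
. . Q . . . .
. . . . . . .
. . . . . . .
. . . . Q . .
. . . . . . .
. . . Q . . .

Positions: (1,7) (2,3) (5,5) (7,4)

Row 3: attacked by (1,7)→{5,7}; (2,3)→{2,3,4}; (5,5)→{3,5,7}; (7,4)→{4}. Safe: 1, 6. Place at column 6.
Row 4: attacked by (1,7)→{4,7}; (2,3)→{1,3,5}; (3,6)→{5,6,7}; (5,5)→{4,5,6}; (7,4)→{1,4,7}. Safe: 2. Place at column 2.
Row 6: attacked by (1,7)→{2,7}; (2,3)→{3,7}; (3,6)→{3,6}; (4,2)→{2,4}; (5,5)→{4,5,6}; (7,4)→{3,4,5}. Safe: 1. Place at column 1.
Columns [7, 3, 6, 2, 5, 1, 4], r−c [-6, -1, -3, 2, 0, 5, 3], r+c [8, 5, 9, 6, 10, 7, 11] are all distinct, so no two queens attack.

(1,7) (2,3) (3,6) (4,2) (5,5) (6,1) (7,4)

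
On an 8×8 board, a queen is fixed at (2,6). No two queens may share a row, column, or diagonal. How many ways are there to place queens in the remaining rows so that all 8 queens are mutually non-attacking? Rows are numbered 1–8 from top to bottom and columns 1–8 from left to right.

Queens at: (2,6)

Branch on row 1: col 1 → 1; col 2 → 2; col 3 → 8; col 4 → 3; col 8 → 0.
Sum: 1 + 2 + 8 + 3 + 0 = 14.

14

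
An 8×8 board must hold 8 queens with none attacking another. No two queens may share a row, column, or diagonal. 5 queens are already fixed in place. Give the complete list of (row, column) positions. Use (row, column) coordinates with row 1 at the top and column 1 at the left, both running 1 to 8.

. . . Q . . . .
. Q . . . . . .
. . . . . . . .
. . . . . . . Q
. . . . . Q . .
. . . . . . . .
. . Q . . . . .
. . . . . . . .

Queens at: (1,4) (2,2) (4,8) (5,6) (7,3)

Row 3: attacked by (1,4)→{2,4,6}; (2,2)→{1,2,3}; (4,8)→{7,8}; (5,6)→{4,6,8}; (7,3)→{3,7}. Safe: 5. Place at column 5.
Row 6: attacked by (1,4)→{4}; (2,2)→{2,6}; (3,5)→{2,5,8}; (4,8)→{6,8}; (5,6)→{5,6,7}; (7,3)→{2,3,4}. Safe: 1. Place at column 1.
Row 8: attacked by (1,4)→{4}; (2,2)→{2,8}; (3,5)→{5}; (4,8)→{4,8}; (5,6)→{3,6}; (6,1)→{1,3}; (7,3)→{2,3,4}. Safe: 7. Place at column 7.
Columns [4, 2, 5, 8, 6, 1, 3, 7], r−c [-3, 0, -2, -4, -1, 5, 4, 1], r+c [5, 4, 8, 12, 11, 7, 10, 15] are all distinct, so no two queens attack.

(1,4) (2,2) (3,5) (4,8) (5,6) (6,1) (7,3) (8,7)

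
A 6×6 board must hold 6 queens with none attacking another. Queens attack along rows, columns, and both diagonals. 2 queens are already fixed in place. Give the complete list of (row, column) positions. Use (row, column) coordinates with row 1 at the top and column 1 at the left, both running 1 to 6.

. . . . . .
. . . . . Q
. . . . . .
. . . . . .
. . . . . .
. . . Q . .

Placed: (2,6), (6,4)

(1,3) (2,6) (3,2) (4,5) (5,1) (6,4)

Row 1: attacked by (2,6)→{5,6}; (6,4)→{4}. Safe: 1, 2, 3. Place at column 3.
Row 3: attacked by (1,3)→{1,3,5}; (2,6)→{5,6}; (6,4)→{1,4}. Safe: 2. Place at column 2.
Row 4: attacked by (1,3)→{3,6}; (2,6)→{4,6}; (3,2)→{1,2,3}; (6,4)→{2,4,6}. Safe: 5. Place at column 5.
Row 5: attacked by (1,3)→{3}; (2,6)→{3,6}; (3,2)→{2,4}; (4,5)→{4,5,6}; (6,4)→{3,4,5}. Safe: 1. Place at column 1.
Columns [3, 6, 2, 5, 1, 4], r−c [-2, -4, 1, -1, 4, 2], r+c [4, 8, 5, 9, 6, 10] are all distinct, so no two queens attack.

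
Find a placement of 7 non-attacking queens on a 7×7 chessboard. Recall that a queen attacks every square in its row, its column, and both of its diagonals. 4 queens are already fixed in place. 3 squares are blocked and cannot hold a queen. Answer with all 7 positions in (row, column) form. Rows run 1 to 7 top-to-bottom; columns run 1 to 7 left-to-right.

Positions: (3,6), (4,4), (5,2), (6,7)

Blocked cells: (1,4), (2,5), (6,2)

Row 1: attacked by (3,6)→{4,6}; (4,4)→{1,4,7}; (5,2)→{2,6}; (6,7)→{2,7}. Blocked: 4. Safe: 3, 5. Place at column 5.
Row 2: attacked by (1,5)→{4,5,6}; (3,6)→{5,6,7}; (4,4)→{2,4,6}; (5,2)→{2,5}; (6,7)→{3,7}. Blocked: 5. Safe: 1. Place at column 1.
Row 7: attacked by (1,5)→{5}; (2,1)→{1,6}; (3,6)→{2,6}; (4,4)→{1,4,7}; (5,2)→{2,4}; (6,7)→{6,7}. Safe: 3. Place at column 3.
Columns [5, 1, 6, 4, 2, 7, 3], r−c [-4, 1, -3, 0, 3, -1, 4], r+c [6, 3, 9, 8, 7, 13, 10] are all distinct, so no two queens attack.

(1,5) (2,1) (3,6) (4,4) (5,2) (6,7) (7,3)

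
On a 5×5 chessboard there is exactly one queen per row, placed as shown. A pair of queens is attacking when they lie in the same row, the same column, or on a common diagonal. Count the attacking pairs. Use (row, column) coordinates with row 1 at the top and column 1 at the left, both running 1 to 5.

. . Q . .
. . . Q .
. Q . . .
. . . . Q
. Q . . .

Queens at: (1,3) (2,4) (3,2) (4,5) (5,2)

2

Same column: (3,2)–(5,2) (column 2).
Same diagonal: (1,3)–(2,4) (|1−2| = |3−4| = 1).
Total attacking pairs: 2.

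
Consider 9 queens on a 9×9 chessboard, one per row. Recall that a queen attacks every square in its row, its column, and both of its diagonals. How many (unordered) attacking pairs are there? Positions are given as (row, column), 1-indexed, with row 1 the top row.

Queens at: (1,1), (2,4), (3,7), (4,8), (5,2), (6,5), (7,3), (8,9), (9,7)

3

Same column: (3,7)–(9,7) (column 7).
Same diagonal: (3,7)–(4,8) (|3−4| = |7−8| = 1); (3,7)–(7,3) (|3−7| = |7−3| = 4).
Total attacking pairs: 3.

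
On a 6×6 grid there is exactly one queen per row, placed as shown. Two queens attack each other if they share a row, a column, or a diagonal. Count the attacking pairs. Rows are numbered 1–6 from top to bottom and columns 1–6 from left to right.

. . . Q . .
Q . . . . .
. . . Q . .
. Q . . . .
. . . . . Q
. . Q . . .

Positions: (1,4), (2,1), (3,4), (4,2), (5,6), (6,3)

2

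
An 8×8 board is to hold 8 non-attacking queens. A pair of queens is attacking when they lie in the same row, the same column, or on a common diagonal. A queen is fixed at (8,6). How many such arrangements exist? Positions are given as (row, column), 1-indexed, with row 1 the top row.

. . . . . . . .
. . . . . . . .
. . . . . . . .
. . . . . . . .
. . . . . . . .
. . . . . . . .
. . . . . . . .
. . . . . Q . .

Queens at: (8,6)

16

Branch on row 1: col 1 → 0; col 2 → 0; col 3 → 5; col 4 → 4; col 5 → 3; col 7 → 2; col 8 → 2.
Sum: 0 + 0 + 5 + 4 + 3 + 2 + 2 = 16.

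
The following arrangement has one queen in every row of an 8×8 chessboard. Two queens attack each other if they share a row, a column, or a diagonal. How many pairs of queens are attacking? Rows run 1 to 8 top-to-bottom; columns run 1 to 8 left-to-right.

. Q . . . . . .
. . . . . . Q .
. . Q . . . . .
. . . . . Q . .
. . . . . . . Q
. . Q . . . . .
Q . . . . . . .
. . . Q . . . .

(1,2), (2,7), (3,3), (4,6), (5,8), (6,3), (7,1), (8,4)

Same column: (3,3)–(6,3) (column 3).
Same diagonal: (2,7)–(6,3) (|2−6| = |7−3| = 4).
Total attacking pairs: 2.

2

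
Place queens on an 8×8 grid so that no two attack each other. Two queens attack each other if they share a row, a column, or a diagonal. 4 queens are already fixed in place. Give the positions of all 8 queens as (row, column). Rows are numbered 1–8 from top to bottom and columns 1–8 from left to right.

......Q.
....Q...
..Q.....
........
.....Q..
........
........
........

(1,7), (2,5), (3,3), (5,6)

(1,7) (2,5) (3,3) (4,1) (5,6) (6,8) (7,2) (8,4)

Row 4: attacked by (1,7)→{4,7}; (2,5)→{3,5,7}; (3,3)→{2,3,4}; (5,6)→{5,6,7}. Safe: 1, 8. Place at column 1.
Row 6: attacked by (1,7)→{2,7}; (2,5)→{1,5}; (3,3)→{3,6}; (4,1)→{1,3}; (5,6)→{5,6,7}. Safe: 4, 8. Place at column 8.
Row 7: attacked by (1,7)→{1,7}; (2,5)→{5}; (3,3)→{3,7}; (4,1)→{1,4}; (5,6)→{4,6,8}; (6,8)→{7,8}. Safe: 2. Place at column 2.
Row 8: attacked by (1,7)→{7}; (2,5)→{5}; (3,3)→{3,8}; (4,1)→{1,5}; (5,6)→{3,6}; (6,8)→{6,8}; (7,2)→{1,2,3}. Safe: 4. Place at column 4.
Columns [7, 5, 3, 1, 6, 8, 2, 4], r−c [-6, -3, 0, 3, -1, -2, 5, 4], r+c [8, 7, 6, 5, 11, 14, 9, 12] are all distinct, so no two queens attack.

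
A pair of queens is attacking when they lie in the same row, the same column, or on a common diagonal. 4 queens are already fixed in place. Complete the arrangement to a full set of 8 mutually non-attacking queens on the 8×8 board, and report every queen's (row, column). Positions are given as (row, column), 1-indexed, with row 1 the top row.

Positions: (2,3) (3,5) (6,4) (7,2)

Row 1: attacked by (2,3)→{2,3,4}; (3,5)→{3,5,7}; (6,4)→{4}; (7,2)→{2,8}. Safe: 1, 6. Place at column 6.
Row 4: attacked by (1,6)→{3,6}; (2,3)→{1,3,5}; (3,5)→{4,5,6}; (6,4)→{2,4,6}; (7,2)→{2,5}. Safe: 7, 8. Place at column 7.
Row 5: attacked by (1,6)→{2,6}; (2,3)→{3,6}; (3,5)→{3,5,7}; (4,7)→{6,7,8}; (6,4)→{3,4,5}; (7,2)→{2,4}. Safe: 1. Place at column 1.
Row 8: attacked by (1,6)→{6}; (2,3)→{3}; (3,5)→{5}; (4,7)→{3,7}; (5,1)→{1,4}; (6,4)→{2,4,6}; (7,2)→{1,2,3}. Safe: 8. Place at column 8.
Columns [6, 3, 5, 7, 1, 4, 2, 8], r−c [-5, -1, -2, -3, 4, 2, 5, 0], r+c [7, 5, 8, 11, 6, 10, 9, 16] are all distinct, so no two queens attack.

(1,6) (2,3) (3,5) (4,7) (5,1) (6,4) (7,2) (8,8)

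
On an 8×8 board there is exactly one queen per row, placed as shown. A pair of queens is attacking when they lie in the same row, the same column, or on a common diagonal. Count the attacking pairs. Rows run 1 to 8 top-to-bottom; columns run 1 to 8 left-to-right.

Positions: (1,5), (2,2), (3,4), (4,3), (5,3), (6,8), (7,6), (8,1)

3

Same column: (4,3)–(5,3) (column 3).
Same diagonal: (3,4)–(4,3) (|3−4| = |4−3| = 1); (4,3)–(7,6) (|4−7| = |3−6| = 3).
Total attacking pairs: 3.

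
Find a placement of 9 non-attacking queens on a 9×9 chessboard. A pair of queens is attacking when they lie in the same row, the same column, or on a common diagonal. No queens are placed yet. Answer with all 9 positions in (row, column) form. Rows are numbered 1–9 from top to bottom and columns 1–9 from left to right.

(1,5) (2,1) (3,6) (4,4) (5,2) (6,8) (7,3) (8,9) (9,7)

Row 1: Safe: 1, 2, 3, 4, 5, 6, 7, 8, 9. Place at column 5.
Row 2: attacked by (1,5)→{4,5,6}. Safe: 1, 2, 3, 7, 8, 9. Place at column 1.
Row 3: attacked by (1,5)→{3,5,7}; (2,1)→{1,2}. Safe: 4, 6, 8, 9. Place at column 6.
Row 4: attacked by (1,5)→{2,5,8}; (2,1)→{1,3}; (3,6)→{5,6,7}. Safe: 4, 9. Place at column 4.
Row 5: attacked by (1,5)→{1,5,9}; (2,1)→{1,4}; (3,6)→{4,6,8}; (4,4)→{3,4,5}. Safe: 2, 7. Place at column 2.
Row 6: attacked by (1,5)→{5}; (2,1)→{1,5}; (3,6)→{3,6,9}; (4,4)→{2,4,6}; (5,2)→{1,2,3}. Safe: 7, 8. Place at column 8.
Row 7: attacked by (1,5)→{5}; (2,1)→{1,6}; (3,6)→{2,6}; (4,4)→{1,4,7}; (5,2)→{2,4}; (6,8)→{7,8,9}. Safe: 3. Place at column 3.
Row 8: attacked by (1,5)→{5}; (2,1)→{1,7}; (3,6)→{1,6}; (4,4)→{4,8}; (5,2)→{2,5}; (6,8)→{6,8}; (7,3)→{2,3,4}. Safe: 9. Place at column 9.
Row 9: attacked by (1,5)→{5}; (2,1)→{1,8}; (3,6)→{6}; (4,4)→{4,9}; (5,2)→{2,6}; (6,8)→{5,8}; (7,3)→{1,3,5}; (8,9)→{8,9}. Safe: 7. Place at column 7.
Columns [5, 1, 6, 4, 2, 8, 3, 9, 7], r−c [-4, 1, -3, 0, 3, -2, 4, -1, 2], r+c [6, 3, 9, 8, 7, 14, 10, 17, 16] are all distinct, so no two queens attack.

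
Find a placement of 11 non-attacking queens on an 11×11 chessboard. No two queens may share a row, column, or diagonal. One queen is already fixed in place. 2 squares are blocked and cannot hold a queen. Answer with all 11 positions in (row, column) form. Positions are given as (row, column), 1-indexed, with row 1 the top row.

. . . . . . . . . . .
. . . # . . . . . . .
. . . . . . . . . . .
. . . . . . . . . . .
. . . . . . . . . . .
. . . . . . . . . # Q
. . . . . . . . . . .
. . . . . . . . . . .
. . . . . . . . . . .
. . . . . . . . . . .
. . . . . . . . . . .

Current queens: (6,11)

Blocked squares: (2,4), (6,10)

Row 1: attacked by (6,11)→{6,11}. Safe: 1, 2, 3, 4, 5, 7, 8, 9, 10. Place at column 7.
Row 2: attacked by (1,7)→{6,7,8}; (6,11)→{7,11}. Blocked: 4. Safe: 1, 2, 3, 5, 9, 10. Place at column 1.
Row 3: attacked by (1,7)→{5,7,9}; (2,1)→{1,2}; (6,11)→{8,11}. Safe: 3, 4, 6, 10. Place at column 6.
Row 4: attacked by (1,7)→{4,7,10}; (2,1)→{1,3}; (3,6)→{5,6,7}; (6,11)→{9,11}. Safe: 2, 8. Place at column 8.
Row 5: attacked by (1,7)→{3,7,11}; (2,1)→{1,4}; (3,6)→{4,6,8}; (4,8)→{7,8,9}; (6,11)→{10,11}. Safe: 2, 5. Place at column 2.
Row 7: attacked by (1,7)→{1,7}; (2,1)→{1,6}; (3,6)→{2,6,10}; (4,8)→{5,8,11}; (5,2)→{2,4}; (6,11)→{10,11}. Safe: 3, 9. Place at column 9.
Row 8: attacked by (1,7)→{7}; (2,1)→{1,7}; (3,6)→{1,6,11}; (4,8)→{4,8}; (5,2)→{2,5}; (6,11)→{9,11}; (7,9)→{8,9,10}. Safe: 3. Place at column 3.
Row 9: attacked by (1,7)→{7}; (2,1)→{1,8}; (3,6)→{6}; (4,8)→{3,8}; (5,2)→{2,6}; (6,11)→{8,11}; (7,9)→{7,9,11}; (8,3)→{2,3,4}. Safe: 5, 10. Place at column 5.
Row 10: attacked by (1,7)→{7}; (2,1)→{1,9}; (3,6)→{6}; (4,8)→{2,8}; (5,2)→{2,7}; (6,11)→{7,11}; (7,9)→{6,9}; (8,3)→{1,3,5}; (9,5)→{4,5,6}. Safe: 10. Place at column 10.
Row 11: attacked by (1,7)→{7}; (2,1)→{1,10}; (3,6)→{6}; (4,8)→{1,8}; (5,2)→{2,8}; (6,11)→{6,11}; (7,9)→{5,9}; (8,3)→{3,6}; (9,5)→{3,5,7}; (10,10)→{9,10,11}. Safe: 4. Place at column 4.
Columns [7, 1, 6, 8, 2, 11, 9, 3, 5, 10, 4], r−c [-6, 1, -3, -4, 3, -5, -2, 5, 4, 0, 7], r+c [8, 3, 9, 12, 7, 17, 16, 11, 14, 20, 15] are all distinct, so no two queens attack.

(1,7) (2,1) (3,6) (4,8) (5,2) (6,11) (7,9) (8,3) (9,5) (10,10) (11,4)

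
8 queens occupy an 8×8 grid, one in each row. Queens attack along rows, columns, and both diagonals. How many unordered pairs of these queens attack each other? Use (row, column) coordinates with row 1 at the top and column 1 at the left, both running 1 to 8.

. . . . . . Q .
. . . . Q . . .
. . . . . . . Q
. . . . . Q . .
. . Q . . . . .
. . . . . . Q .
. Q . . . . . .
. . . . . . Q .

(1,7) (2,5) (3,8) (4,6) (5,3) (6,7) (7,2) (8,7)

Same column: (1,7)–(6,7) (column 7); (1,7)–(8,7) (column 7); (6,7)–(8,7) (column 7).
Same diagonal: (1,7)–(5,3) (|1−5| = |7−3| = 4).
Total attacking pairs: 4.

4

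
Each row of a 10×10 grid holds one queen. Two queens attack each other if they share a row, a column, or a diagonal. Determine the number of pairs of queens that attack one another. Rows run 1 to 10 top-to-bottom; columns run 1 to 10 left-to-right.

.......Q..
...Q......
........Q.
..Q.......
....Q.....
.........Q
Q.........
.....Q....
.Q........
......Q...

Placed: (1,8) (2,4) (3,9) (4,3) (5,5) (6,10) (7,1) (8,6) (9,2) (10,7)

0

All columns are distinct and no two queens satisfy |Δrow| = |Δcol|, so no pair attacks.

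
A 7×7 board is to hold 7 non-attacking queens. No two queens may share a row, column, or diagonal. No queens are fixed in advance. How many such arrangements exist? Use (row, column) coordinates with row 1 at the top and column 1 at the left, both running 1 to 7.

40

Branch on row 1: col 1 → 4; col 2 → 7; col 3 → 6; col 4 → 6; col 5 → 6; col 6 → 7; col 7 → 4.
Sum: 4 + 7 + 6 + 6 + 6 + 7 + 4 = 40.
(This is the classic 7-queens count.)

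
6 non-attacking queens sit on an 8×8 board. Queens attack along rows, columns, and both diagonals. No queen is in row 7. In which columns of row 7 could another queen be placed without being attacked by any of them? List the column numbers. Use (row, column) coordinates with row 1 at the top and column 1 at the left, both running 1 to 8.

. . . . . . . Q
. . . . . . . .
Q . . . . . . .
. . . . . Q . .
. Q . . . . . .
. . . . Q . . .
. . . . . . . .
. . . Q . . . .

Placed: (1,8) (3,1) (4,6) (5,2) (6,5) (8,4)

columns 7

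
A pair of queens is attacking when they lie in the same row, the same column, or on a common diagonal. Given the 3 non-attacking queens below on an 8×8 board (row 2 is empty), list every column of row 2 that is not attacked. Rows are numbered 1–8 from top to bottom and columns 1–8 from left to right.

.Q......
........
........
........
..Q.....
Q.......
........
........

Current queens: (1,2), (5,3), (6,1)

columns 4, 7, 8

(1,2) attacks row 2 at column 2 and diagonals 1, 3.
(5,3) attacks row 2 at column 3 and diagonals 6.
(6,1) attacks row 2 at column 1 and diagonals 5.
Attacked columns: {1, 2, 3, 5, 6}. Safe: {4, 7, 8}.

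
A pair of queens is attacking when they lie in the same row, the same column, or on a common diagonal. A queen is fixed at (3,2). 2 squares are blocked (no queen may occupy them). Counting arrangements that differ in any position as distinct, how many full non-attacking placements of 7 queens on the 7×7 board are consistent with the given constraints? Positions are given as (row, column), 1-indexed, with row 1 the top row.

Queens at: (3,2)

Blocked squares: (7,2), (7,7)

Branch on row 1: col 1 → 1; col 3 → 1; col 5 → 2; col 6 → 1; col 7 → 0.
Sum: 1 + 1 + 2 + 1 + 0 = 5.

5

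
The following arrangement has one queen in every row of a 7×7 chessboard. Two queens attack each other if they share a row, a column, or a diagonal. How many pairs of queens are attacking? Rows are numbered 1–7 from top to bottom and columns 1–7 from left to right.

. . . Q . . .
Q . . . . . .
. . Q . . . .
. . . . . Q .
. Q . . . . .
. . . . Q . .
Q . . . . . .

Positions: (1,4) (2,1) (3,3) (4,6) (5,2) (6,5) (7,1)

2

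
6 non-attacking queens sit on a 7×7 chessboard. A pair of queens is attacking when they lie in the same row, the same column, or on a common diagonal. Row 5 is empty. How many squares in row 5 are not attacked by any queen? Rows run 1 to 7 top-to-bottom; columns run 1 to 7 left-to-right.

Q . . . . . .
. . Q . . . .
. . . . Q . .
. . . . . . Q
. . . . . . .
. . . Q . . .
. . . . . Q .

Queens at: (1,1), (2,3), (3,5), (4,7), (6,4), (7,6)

(1,1) attacks row 5 at column 1 and diagonals 5.
(2,3) attacks row 5 at column 3 and diagonals 6.
(3,5) attacks row 5 at column 5 and diagonals 3, 7.
(4,7) attacks row 5 at column 7 and diagonals 6.
(6,4) attacks row 5 at column 4 and diagonals 3, 5.
(7,6) attacks row 5 at column 6 and diagonals 4.
Attacked columns: {1, 3, 4, 5, 6, 7}. Safe: {2}.

1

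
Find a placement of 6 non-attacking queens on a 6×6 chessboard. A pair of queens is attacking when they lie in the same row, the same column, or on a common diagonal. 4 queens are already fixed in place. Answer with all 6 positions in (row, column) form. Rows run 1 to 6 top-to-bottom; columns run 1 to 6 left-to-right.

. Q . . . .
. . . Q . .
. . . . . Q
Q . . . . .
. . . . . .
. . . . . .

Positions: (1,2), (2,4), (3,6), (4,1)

(1,2) (2,4) (3,6) (4,1) (5,3) (6,5)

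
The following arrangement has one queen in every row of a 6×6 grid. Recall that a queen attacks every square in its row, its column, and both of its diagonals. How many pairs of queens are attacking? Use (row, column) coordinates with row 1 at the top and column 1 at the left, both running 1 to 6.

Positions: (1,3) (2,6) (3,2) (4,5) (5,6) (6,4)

2

Same column: (2,6)–(5,6) (column 6).
Same diagonal: (4,5)–(5,6) (|4−5| = |5−6| = 1).
Total attacking pairs: 2.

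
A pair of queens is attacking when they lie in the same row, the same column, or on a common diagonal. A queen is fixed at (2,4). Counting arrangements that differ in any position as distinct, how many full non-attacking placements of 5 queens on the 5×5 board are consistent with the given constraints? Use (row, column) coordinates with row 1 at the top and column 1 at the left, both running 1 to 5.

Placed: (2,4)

Branch on row 1: col 1 → 1; col 2 → 1.
Sum: 1 + 1 = 2.

2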